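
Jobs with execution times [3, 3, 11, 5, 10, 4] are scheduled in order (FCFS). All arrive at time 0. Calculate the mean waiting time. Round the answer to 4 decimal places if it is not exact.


FCFS order (as given): [3, 3, 11, 5, 10, 4]
Waiting times:
  Job 1: wait = 0
  Job 2: wait = 3
  Job 3: wait = 6
  Job 4: wait = 17
  Job 5: wait = 22
  Job 6: wait = 32
Sum of waiting times = 80
Average waiting time = 80/6 = 13.3333

13.3333


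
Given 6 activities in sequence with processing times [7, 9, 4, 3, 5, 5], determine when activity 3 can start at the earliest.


Activity 3 starts after activities 1 through 2 complete.
Predecessor durations: [7, 9]
ES = 7 + 9 = 16

16


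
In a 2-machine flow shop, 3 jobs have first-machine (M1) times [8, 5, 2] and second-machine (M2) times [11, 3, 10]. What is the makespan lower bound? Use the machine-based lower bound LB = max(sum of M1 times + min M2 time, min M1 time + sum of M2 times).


LB1 = sum(M1 times) + min(M2 times) = 15 + 3 = 18
LB2 = min(M1 times) + sum(M2 times) = 2 + 24 = 26
Lower bound = max(LB1, LB2) = max(18, 26) = 26

26


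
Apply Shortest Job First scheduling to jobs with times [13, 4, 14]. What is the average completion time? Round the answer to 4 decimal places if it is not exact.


SJF order (ascending): [4, 13, 14]
Completion times:
  Job 1: burst=4, C=4
  Job 2: burst=13, C=17
  Job 3: burst=14, C=31
Average completion = 52/3 = 17.3333

17.3333


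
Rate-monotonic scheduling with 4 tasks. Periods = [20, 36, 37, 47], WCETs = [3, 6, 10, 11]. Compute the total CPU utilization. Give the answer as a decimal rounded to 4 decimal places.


Compute individual utilizations (exact fractions):
  Task 1: C/T = 3/20 (approx. 0.15)
  Task 2: C/T = 6/36 = 1/6 (approx. 0.1667)
  Task 3: C/T = 10/37 (approx. 0.2703)
  Task 4: C/T = 11/47 (approx. 0.234)
Total utilization U = 3/20 + 1/6 + 10/37 + 11/47 = 85661/104340
Rounded to 4 decimal places: U = 0.8210
RM (Liu & Layland) bound for 4 tasks = 0.756828; compare with U = 85661/104340 (approx. 0.820979)
bound < U <= 1, so the RM sufficient condition is not met (inconclusive; an exact test such as response-time analysis is needed).

0.8210


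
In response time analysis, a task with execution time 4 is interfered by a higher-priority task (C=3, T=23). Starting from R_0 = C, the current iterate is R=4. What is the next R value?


R_next = C + ceil(R_prev / T_hp) * C_hp
ceil(4 / 23) = ceil(0.1739) = 1
Interference = 1 * 3 = 3
R_next = 4 + 3 = 7

7


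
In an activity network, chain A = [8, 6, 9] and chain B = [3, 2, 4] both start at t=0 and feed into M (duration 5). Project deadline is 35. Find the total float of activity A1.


Forward pass: ES(A1) = sum of predecessors on chain A = 0
EF = ES + duration = 0 + 8 = 8
Backward pass: LF(M) = deadline = 35; LS(M) = 35 - 5 = 30
LF(A1) = LS(M) - sum(successors on chain A) = 30 - 15 = 15
LS = LF - duration = 15 - 8 = 7
Total float = LS - ES = 7 - 0 = 7

7


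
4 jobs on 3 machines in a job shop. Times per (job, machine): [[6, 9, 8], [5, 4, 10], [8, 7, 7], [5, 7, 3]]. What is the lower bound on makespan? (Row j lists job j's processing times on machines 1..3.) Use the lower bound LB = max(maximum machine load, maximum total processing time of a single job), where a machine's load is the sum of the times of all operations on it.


Machine loads:
  Machine 1: 6 + 5 + 8 + 5 = 24
  Machine 2: 9 + 4 + 7 + 7 = 27
  Machine 3: 8 + 10 + 7 + 3 = 28
Max machine load = 28
Job totals:
  Job 1: 23
  Job 2: 19
  Job 3: 22
  Job 4: 15
Max job total = 23
Lower bound = max(28, 23) = 28

28


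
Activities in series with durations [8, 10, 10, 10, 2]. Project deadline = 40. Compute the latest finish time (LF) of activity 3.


LF(activity 3) = deadline - sum of successor durations
Successors: activities 4 through 5 with durations [10, 2]
Sum of successor durations = 12
LF = 40 - 12 = 28

28


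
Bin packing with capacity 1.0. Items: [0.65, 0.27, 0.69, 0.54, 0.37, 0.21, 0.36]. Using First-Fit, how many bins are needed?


Place items sequentially using First-Fit:
  Item 0.65 -> new Bin 1
  Item 0.27 -> Bin 1 (now 0.92)
  Item 0.69 -> new Bin 2
  Item 0.54 -> new Bin 3
  Item 0.37 -> Bin 3 (now 0.91)
  Item 0.21 -> Bin 2 (now 0.9)
  Item 0.36 -> new Bin 4
Total bins used = 4

4


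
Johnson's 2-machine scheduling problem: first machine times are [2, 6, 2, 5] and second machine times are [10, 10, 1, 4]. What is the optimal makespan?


Apply Johnson's rule:
  Group 1 (a <= b): [(1, 2, 10), (2, 6, 10)]
  Group 2 (a > b): [(4, 5, 4), (3, 2, 1)]
Optimal job order: [1, 2, 4, 3]
Schedule:
  Job 1: M1 done at 2, M2 done at 12
  Job 2: M1 done at 8, M2 done at 22
  Job 4: M1 done at 13, M2 done at 26
  Job 3: M1 done at 15, M2 done at 27
Makespan = 27

27


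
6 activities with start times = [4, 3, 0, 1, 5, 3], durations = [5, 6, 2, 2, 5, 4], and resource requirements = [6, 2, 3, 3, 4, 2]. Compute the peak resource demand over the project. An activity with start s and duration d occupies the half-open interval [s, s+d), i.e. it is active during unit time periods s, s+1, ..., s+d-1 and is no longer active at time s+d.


Each activity i is active on [start_i, start_i + duration_i).
Compute total resource usage per time slot:
  t=0: active resources = [3], total = 3
  t=1: active resources = [3, 3], total = 6
  t=2: active resources = [3], total = 3
  t=3: active resources = [2, 2], total = 4
  t=4: active resources = [6, 2, 2], total = 10
  t=5: active resources = [6, 2, 4, 2], total = 14
  t=6: active resources = [6, 2, 4, 2], total = 14
  t=7: active resources = [6, 2, 4], total = 12
  t=8: active resources = [6, 2, 4], total = 12
  t=9: active resources = [4], total = 4
Peak resource demand = 14

14


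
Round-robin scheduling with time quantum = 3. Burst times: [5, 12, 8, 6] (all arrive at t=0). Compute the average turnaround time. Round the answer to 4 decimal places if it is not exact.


Time quantum = 3
Execution trace:
  J1 runs 3 units, time = 3
  J2 runs 3 units, time = 6
  J3 runs 3 units, time = 9
  J4 runs 3 units, time = 12
  J1 runs 2 units, time = 14
  J2 runs 3 units, time = 17
  J3 runs 3 units, time = 20
  J4 runs 3 units, time = 23
  J2 runs 3 units, time = 26
  J3 runs 2 units, time = 28
  J2 runs 3 units, time = 31
Finish times: [14, 31, 28, 23]
Average turnaround = 96/4 = 24.0

24.0


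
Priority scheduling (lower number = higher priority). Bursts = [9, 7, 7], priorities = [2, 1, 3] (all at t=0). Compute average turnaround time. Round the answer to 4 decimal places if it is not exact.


Sort by priority (ascending = highest first):
Order: [(1, 7), (2, 9), (3, 7)]
Completion times:
  Priority 1, burst=7, C=7
  Priority 2, burst=9, C=16
  Priority 3, burst=7, C=23
Average turnaround = 46/3 = 15.3333

15.3333


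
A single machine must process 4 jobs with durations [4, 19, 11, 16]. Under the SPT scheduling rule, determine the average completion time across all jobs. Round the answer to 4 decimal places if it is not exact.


Sort jobs by processing time (SPT order): [4, 11, 16, 19]
Compute completion times sequentially:
  Job 1: processing = 4, completes at 4
  Job 2: processing = 11, completes at 15
  Job 3: processing = 16, completes at 31
  Job 4: processing = 19, completes at 50
Sum of completion times = 100
Average completion time = 100/4 = 25.0

25.0


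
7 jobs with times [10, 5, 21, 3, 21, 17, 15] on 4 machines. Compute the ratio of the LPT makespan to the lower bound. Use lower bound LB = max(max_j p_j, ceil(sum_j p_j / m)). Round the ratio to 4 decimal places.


LPT order: [21, 21, 17, 15, 10, 5, 3]
Machine loads after assignment: [24, 21, 22, 25]
LPT makespan = 25
Lower bound = max(max_job, ceil(total/4)) = max(21, 23) = 23
Ratio = 25 / 23 = 1.087

1.087


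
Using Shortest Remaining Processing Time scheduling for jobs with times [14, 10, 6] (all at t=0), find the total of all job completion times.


Since all jobs arrive at t=0, SRPT equals SPT ordering.
SPT order: [6, 10, 14]
Completion times:
  Job 1: p=6, C=6
  Job 2: p=10, C=16
  Job 3: p=14, C=30
Total completion time = 6 + 16 + 30 = 52

52


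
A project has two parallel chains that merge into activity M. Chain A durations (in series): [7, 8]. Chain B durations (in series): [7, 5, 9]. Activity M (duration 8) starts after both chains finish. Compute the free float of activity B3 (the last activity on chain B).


ES(B3) = sum of predecessors on chain B = 12
EF(B3) = ES + duration = 12 + 9 = 21
Successor of B3 is M. ES(M) = max(sum(A), sum(B)) = max(15, 21) = 21
Free float = ES(successor) - EF(current) = 21 - 21 = 0

0


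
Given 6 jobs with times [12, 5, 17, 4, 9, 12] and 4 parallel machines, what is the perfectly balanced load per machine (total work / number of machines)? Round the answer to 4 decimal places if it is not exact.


Total processing time = 12 + 5 + 17 + 4 + 9 + 12 = 59
Number of machines = 4
Ideal balanced load = 59 / 4 = 14.75

14.75


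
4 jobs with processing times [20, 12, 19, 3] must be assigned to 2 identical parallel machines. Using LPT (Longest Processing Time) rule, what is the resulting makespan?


Sort jobs in decreasing order (LPT): [20, 19, 12, 3]
Assign each job to the least loaded machine:
  Machine 1: jobs [20, 3], load = 23
  Machine 2: jobs [19, 12], load = 31
Makespan = max load = 31

31


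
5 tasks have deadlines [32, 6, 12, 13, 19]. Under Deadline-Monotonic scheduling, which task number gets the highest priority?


Sort tasks by relative deadline (ascending):
  Task 2: deadline = 6
  Task 3: deadline = 12
  Task 4: deadline = 13
  Task 5: deadline = 19
  Task 1: deadline = 32
Priority order (highest first): [2, 3, 4, 5, 1]
Highest priority task = 2

2


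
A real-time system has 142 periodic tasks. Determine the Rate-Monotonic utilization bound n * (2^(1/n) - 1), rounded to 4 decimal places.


Compute 2^(1/142) = 1.0048932512
Subtract 1: 1.0048932512 - 1 = 0.0048932512
Multiply by n: 142 * 0.0048932512 = 0.6948416704
Round to 4 dp: 0.6948

0.6948


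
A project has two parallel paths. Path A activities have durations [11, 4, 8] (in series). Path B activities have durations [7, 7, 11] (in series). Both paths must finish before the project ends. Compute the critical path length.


Path A total = 11 + 4 + 8 = 23
Path B total = 7 + 7 + 11 = 25
Critical path = longest path = max(23, 25) = 25

25


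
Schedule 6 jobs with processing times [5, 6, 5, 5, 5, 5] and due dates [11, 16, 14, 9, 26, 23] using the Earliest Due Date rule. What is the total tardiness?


Sort by due date (EDD order): [(5, 9), (5, 11), (5, 14), (6, 16), (5, 23), (5, 26)]
Compute completion times and tardiness:
  Job 1: p=5, d=9, C=5, tardiness=max(0,5-9)=0
  Job 2: p=5, d=11, C=10, tardiness=max(0,10-11)=0
  Job 3: p=5, d=14, C=15, tardiness=max(0,15-14)=1
  Job 4: p=6, d=16, C=21, tardiness=max(0,21-16)=5
  Job 5: p=5, d=23, C=26, tardiness=max(0,26-23)=3
  Job 6: p=5, d=26, C=31, tardiness=max(0,31-26)=5
Total tardiness = 14

14


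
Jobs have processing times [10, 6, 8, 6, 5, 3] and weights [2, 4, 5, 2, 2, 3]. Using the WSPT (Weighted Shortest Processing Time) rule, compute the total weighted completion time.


Compute p/w ratios and sort ascending (WSPT): [(3, 3), (6, 4), (8, 5), (5, 2), (6, 2), (10, 2)]
Compute weighted completion times:
  Job (p=3,w=3): C=3, w*C=3*3=9
  Job (p=6,w=4): C=9, w*C=4*9=36
  Job (p=8,w=5): C=17, w*C=5*17=85
  Job (p=5,w=2): C=22, w*C=2*22=44
  Job (p=6,w=2): C=28, w*C=2*28=56
  Job (p=10,w=2): C=38, w*C=2*38=76
Total weighted completion time = 306

306


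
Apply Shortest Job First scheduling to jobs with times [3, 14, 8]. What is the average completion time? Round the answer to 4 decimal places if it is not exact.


SJF order (ascending): [3, 8, 14]
Completion times:
  Job 1: burst=3, C=3
  Job 2: burst=8, C=11
  Job 3: burst=14, C=25
Average completion = 39/3 = 13.0

13.0


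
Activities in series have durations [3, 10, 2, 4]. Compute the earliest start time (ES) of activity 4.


Activity 4 starts after activities 1 through 3 complete.
Predecessor durations: [3, 10, 2]
ES = 3 + 10 + 2 = 15

15


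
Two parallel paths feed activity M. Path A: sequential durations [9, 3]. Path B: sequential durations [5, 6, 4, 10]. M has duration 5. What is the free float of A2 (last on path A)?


ES(A2) = sum of predecessors on chain A = 9
EF(A2) = ES + duration = 9 + 3 = 12
Successor of A2 is M. ES(M) = max(sum(A), sum(B)) = max(12, 25) = 25
Free float = ES(successor) - EF(current) = 25 - 12 = 13

13


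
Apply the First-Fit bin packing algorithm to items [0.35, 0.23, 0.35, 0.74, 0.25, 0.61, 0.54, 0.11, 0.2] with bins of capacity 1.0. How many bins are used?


Place items sequentially using First-Fit:
  Item 0.35 -> new Bin 1
  Item 0.23 -> Bin 1 (now 0.58)
  Item 0.35 -> Bin 1 (now 0.93)
  Item 0.74 -> new Bin 2
  Item 0.25 -> Bin 2 (now 0.99)
  Item 0.61 -> new Bin 3
  Item 0.54 -> new Bin 4
  Item 0.11 -> Bin 3 (now 0.72)
  Item 0.2 -> Bin 3 (now 0.92)
Total bins used = 4

4


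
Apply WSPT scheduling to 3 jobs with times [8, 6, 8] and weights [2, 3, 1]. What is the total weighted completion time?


Compute p/w ratios and sort ascending (WSPT): [(6, 3), (8, 2), (8, 1)]
Compute weighted completion times:
  Job (p=6,w=3): C=6, w*C=3*6=18
  Job (p=8,w=2): C=14, w*C=2*14=28
  Job (p=8,w=1): C=22, w*C=1*22=22
Total weighted completion time = 68

68


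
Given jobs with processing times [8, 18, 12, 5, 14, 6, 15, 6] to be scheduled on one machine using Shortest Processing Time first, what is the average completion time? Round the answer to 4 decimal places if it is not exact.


Sort jobs by processing time (SPT order): [5, 6, 6, 8, 12, 14, 15, 18]
Compute completion times sequentially:
  Job 1: processing = 5, completes at 5
  Job 2: processing = 6, completes at 11
  Job 3: processing = 6, completes at 17
  Job 4: processing = 8, completes at 25
  Job 5: processing = 12, completes at 37
  Job 6: processing = 14, completes at 51
  Job 7: processing = 15, completes at 66
  Job 8: processing = 18, completes at 84
Sum of completion times = 296
Average completion time = 296/8 = 37.0

37.0


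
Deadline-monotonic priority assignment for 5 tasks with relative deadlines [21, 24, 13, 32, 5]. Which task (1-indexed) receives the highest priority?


Sort tasks by relative deadline (ascending):
  Task 5: deadline = 5
  Task 3: deadline = 13
  Task 1: deadline = 21
  Task 2: deadline = 24
  Task 4: deadline = 32
Priority order (highest first): [5, 3, 1, 2, 4]
Highest priority task = 5

5


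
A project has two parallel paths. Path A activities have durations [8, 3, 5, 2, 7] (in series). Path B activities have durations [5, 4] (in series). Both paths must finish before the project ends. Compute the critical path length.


Path A total = 8 + 3 + 5 + 2 + 7 = 25
Path B total = 5 + 4 = 9
Critical path = longest path = max(25, 9) = 25

25


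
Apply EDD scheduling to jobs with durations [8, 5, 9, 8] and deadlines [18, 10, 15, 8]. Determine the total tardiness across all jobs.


Sort by due date (EDD order): [(8, 8), (5, 10), (9, 15), (8, 18)]
Compute completion times and tardiness:
  Job 1: p=8, d=8, C=8, tardiness=max(0,8-8)=0
  Job 2: p=5, d=10, C=13, tardiness=max(0,13-10)=3
  Job 3: p=9, d=15, C=22, tardiness=max(0,22-15)=7
  Job 4: p=8, d=18, C=30, tardiness=max(0,30-18)=12
Total tardiness = 22

22


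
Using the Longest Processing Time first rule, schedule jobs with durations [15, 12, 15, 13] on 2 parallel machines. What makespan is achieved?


Sort jobs in decreasing order (LPT): [15, 15, 13, 12]
Assign each job to the least loaded machine:
  Machine 1: jobs [15, 13], load = 28
  Machine 2: jobs [15, 12], load = 27
Makespan = max load = 28

28


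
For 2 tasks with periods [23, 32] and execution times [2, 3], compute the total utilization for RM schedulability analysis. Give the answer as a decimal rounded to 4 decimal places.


Compute individual utilizations (exact fractions):
  Task 1: C/T = 2/23 (approx. 0.087)
  Task 2: C/T = 3/32 (approx. 0.0938)
Total utilization U = 2/23 + 3/32 = 133/736
Rounded to 4 decimal places: U = 0.1807
RM (Liu & Layland) bound for 2 tasks = 0.828427; compare with U = 133/736 (approx. 0.180707)
U <= bound, so schedulable by RM sufficient condition.

0.1807


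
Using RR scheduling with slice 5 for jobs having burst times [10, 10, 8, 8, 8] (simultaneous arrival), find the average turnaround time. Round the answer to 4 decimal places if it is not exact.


Time quantum = 5
Execution trace:
  J1 runs 5 units, time = 5
  J2 runs 5 units, time = 10
  J3 runs 5 units, time = 15
  J4 runs 5 units, time = 20
  J5 runs 5 units, time = 25
  J1 runs 5 units, time = 30
  J2 runs 5 units, time = 35
  J3 runs 3 units, time = 38
  J4 runs 3 units, time = 41
  J5 runs 3 units, time = 44
Finish times: [30, 35, 38, 41, 44]
Average turnaround = 188/5 = 37.6

37.6


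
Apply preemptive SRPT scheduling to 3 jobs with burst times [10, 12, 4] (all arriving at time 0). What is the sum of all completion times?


Since all jobs arrive at t=0, SRPT equals SPT ordering.
SPT order: [4, 10, 12]
Completion times:
  Job 1: p=4, C=4
  Job 2: p=10, C=14
  Job 3: p=12, C=26
Total completion time = 4 + 14 + 26 = 44

44


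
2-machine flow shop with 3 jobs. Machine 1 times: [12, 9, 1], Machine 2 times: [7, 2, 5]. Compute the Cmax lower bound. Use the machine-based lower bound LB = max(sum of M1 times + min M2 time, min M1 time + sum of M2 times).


LB1 = sum(M1 times) + min(M2 times) = 22 + 2 = 24
LB2 = min(M1 times) + sum(M2 times) = 1 + 14 = 15
Lower bound = max(LB1, LB2) = max(24, 15) = 24

24


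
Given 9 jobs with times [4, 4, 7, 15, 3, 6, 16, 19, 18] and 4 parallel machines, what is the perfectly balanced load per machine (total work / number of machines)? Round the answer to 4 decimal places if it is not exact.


Total processing time = 4 + 4 + 7 + 15 + 3 + 6 + 16 + 19 + 18 = 92
Number of machines = 4
Ideal balanced load = 92 / 4 = 23.0

23.0


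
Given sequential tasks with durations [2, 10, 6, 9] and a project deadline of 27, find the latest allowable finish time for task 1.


LF(activity 1) = deadline - sum of successor durations
Successors: activities 2 through 4 with durations [10, 6, 9]
Sum of successor durations = 25
LF = 27 - 25 = 2

2


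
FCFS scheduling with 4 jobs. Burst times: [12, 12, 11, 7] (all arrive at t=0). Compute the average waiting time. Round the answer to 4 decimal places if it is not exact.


FCFS order (as given): [12, 12, 11, 7]
Waiting times:
  Job 1: wait = 0
  Job 2: wait = 12
  Job 3: wait = 24
  Job 4: wait = 35
Sum of waiting times = 71
Average waiting time = 71/4 = 17.75

17.75


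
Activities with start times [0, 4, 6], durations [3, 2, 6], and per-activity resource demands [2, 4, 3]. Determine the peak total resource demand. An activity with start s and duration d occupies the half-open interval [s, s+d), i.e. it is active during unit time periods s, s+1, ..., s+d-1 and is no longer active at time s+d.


Each activity i is active on [start_i, start_i + duration_i).
Compute total resource usage per time slot:
  t=0: active resources = [2], total = 2
  t=1: active resources = [2], total = 2
  t=2: active resources = [2], total = 2
  t=3: active resources = [], total = 0
  t=4: active resources = [4], total = 4
  t=5: active resources = [4], total = 4
  t=6: active resources = [3], total = 3
  t=7: active resources = [3], total = 3
  t=8: active resources = [3], total = 3
  t=9: active resources = [3], total = 3
  t=10: active resources = [3], total = 3
  t=11: active resources = [3], total = 3
Peak resource demand = 4

4


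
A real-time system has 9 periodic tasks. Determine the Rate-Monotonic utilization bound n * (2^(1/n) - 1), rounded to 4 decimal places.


Compute 2^(1/9) = 1.0800597389
Subtract 1: 1.0800597389 - 1 = 0.0800597389
Multiply by n: 9 * 0.0800597389 = 0.7205376501
Round to 4 dp: 0.7205

0.7205


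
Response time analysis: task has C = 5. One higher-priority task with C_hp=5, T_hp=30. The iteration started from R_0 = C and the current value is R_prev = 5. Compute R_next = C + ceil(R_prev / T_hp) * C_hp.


R_next = C + ceil(R_prev / T_hp) * C_hp
ceil(5 / 30) = ceil(0.1667) = 1
Interference = 1 * 5 = 5
R_next = 5 + 5 = 10

10


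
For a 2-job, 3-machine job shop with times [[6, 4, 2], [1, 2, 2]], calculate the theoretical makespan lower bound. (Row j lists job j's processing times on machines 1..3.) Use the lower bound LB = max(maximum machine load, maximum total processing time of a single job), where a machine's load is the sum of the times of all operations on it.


Machine loads:
  Machine 1: 6 + 1 = 7
  Machine 2: 4 + 2 = 6
  Machine 3: 2 + 2 = 4
Max machine load = 7
Job totals:
  Job 1: 12
  Job 2: 5
Max job total = 12
Lower bound = max(7, 12) = 12

12


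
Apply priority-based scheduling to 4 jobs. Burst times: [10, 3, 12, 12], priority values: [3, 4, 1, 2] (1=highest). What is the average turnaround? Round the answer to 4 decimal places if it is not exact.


Sort by priority (ascending = highest first):
Order: [(1, 12), (2, 12), (3, 10), (4, 3)]
Completion times:
  Priority 1, burst=12, C=12
  Priority 2, burst=12, C=24
  Priority 3, burst=10, C=34
  Priority 4, burst=3, C=37
Average turnaround = 107/4 = 26.75

26.75


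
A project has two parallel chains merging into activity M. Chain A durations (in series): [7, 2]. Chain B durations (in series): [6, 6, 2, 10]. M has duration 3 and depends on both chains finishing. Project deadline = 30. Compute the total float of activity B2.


Forward pass: ES(B2) = sum of predecessors on chain B = 6
EF = ES + duration = 6 + 6 = 12
Backward pass: LF(M) = deadline = 30; LS(M) = 30 - 3 = 27
LF(B2) = LS(M) - sum(successors on chain B) = 27 - 12 = 15
LS = LF - duration = 15 - 6 = 9
Total float = LS - ES = 9 - 6 = 3

3


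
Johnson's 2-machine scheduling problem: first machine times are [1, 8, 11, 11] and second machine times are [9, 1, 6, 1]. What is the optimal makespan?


Apply Johnson's rule:
  Group 1 (a <= b): [(1, 1, 9)]
  Group 2 (a > b): [(3, 11, 6), (2, 8, 1), (4, 11, 1)]
Optimal job order: [1, 3, 2, 4]
Schedule:
  Job 1: M1 done at 1, M2 done at 10
  Job 3: M1 done at 12, M2 done at 18
  Job 2: M1 done at 20, M2 done at 21
  Job 4: M1 done at 31, M2 done at 32
Makespan = 32

32


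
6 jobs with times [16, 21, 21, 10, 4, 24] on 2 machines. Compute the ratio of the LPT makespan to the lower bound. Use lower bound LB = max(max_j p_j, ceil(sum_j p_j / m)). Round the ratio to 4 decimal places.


LPT order: [24, 21, 21, 16, 10, 4]
Machine loads after assignment: [50, 46]
LPT makespan = 50
Lower bound = max(max_job, ceil(total/2)) = max(24, 48) = 48
Ratio = 50 / 48 = 1.0417

1.0417


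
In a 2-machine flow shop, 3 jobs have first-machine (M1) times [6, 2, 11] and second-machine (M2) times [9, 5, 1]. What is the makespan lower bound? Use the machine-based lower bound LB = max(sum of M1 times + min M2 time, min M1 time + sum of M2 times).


LB1 = sum(M1 times) + min(M2 times) = 19 + 1 = 20
LB2 = min(M1 times) + sum(M2 times) = 2 + 15 = 17
Lower bound = max(LB1, LB2) = max(20, 17) = 20

20


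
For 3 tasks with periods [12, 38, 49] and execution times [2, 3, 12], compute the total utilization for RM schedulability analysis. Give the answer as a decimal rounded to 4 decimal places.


Compute individual utilizations (exact fractions):
  Task 1: C/T = 2/12 = 1/6 (approx. 0.1667)
  Task 2: C/T = 3/38 (approx. 0.0789)
  Task 3: C/T = 12/49 (approx. 0.2449)
Total utilization U = 1/6 + 3/38 + 12/49 = 1370/2793
Rounded to 4 decimal places: U = 0.4905
RM (Liu & Layland) bound for 3 tasks = 0.779763; compare with U = 1370/2793 (approx. 0.490512)
U <= bound, so schedulable by RM sufficient condition.

0.4905


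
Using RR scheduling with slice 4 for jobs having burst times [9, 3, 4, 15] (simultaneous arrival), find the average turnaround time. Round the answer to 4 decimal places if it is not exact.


Time quantum = 4
Execution trace:
  J1 runs 4 units, time = 4
  J2 runs 3 units, time = 7
  J3 runs 4 units, time = 11
  J4 runs 4 units, time = 15
  J1 runs 4 units, time = 19
  J4 runs 4 units, time = 23
  J1 runs 1 units, time = 24
  J4 runs 4 units, time = 28
  J4 runs 3 units, time = 31
Finish times: [24, 7, 11, 31]
Average turnaround = 73/4 = 18.25

18.25


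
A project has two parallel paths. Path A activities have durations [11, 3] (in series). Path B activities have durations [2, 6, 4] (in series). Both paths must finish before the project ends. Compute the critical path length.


Path A total = 11 + 3 = 14
Path B total = 2 + 6 + 4 = 12
Critical path = longest path = max(14, 12) = 14

14


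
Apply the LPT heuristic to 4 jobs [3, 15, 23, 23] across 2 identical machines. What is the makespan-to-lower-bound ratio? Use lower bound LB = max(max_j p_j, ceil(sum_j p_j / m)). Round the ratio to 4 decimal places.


LPT order: [23, 23, 15, 3]
Machine loads after assignment: [38, 26]
LPT makespan = 38
Lower bound = max(max_job, ceil(total/2)) = max(23, 32) = 32
Ratio = 38 / 32 = 1.1875

1.1875


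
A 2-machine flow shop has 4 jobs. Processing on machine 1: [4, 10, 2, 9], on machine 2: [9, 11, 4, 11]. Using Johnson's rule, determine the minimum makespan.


Apply Johnson's rule:
  Group 1 (a <= b): [(3, 2, 4), (1, 4, 9), (4, 9, 11), (2, 10, 11)]
  Group 2 (a > b): []
Optimal job order: [3, 1, 4, 2]
Schedule:
  Job 3: M1 done at 2, M2 done at 6
  Job 1: M1 done at 6, M2 done at 15
  Job 4: M1 done at 15, M2 done at 26
  Job 2: M1 done at 25, M2 done at 37
Makespan = 37

37


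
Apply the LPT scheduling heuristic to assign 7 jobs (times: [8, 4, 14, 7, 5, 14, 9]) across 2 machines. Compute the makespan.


Sort jobs in decreasing order (LPT): [14, 14, 9, 8, 7, 5, 4]
Assign each job to the least loaded machine:
  Machine 1: jobs [14, 9, 5, 4], load = 32
  Machine 2: jobs [14, 8, 7], load = 29
Makespan = max load = 32

32


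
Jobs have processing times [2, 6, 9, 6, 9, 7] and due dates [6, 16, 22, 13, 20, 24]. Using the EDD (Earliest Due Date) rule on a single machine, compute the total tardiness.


Sort by due date (EDD order): [(2, 6), (6, 13), (6, 16), (9, 20), (9, 22), (7, 24)]
Compute completion times and tardiness:
  Job 1: p=2, d=6, C=2, tardiness=max(0,2-6)=0
  Job 2: p=6, d=13, C=8, tardiness=max(0,8-13)=0
  Job 3: p=6, d=16, C=14, tardiness=max(0,14-16)=0
  Job 4: p=9, d=20, C=23, tardiness=max(0,23-20)=3
  Job 5: p=9, d=22, C=32, tardiness=max(0,32-22)=10
  Job 6: p=7, d=24, C=39, tardiness=max(0,39-24)=15
Total tardiness = 28

28


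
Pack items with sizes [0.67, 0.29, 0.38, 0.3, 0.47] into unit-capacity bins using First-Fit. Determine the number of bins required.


Place items sequentially using First-Fit:
  Item 0.67 -> new Bin 1
  Item 0.29 -> Bin 1 (now 0.96)
  Item 0.38 -> new Bin 2
  Item 0.3 -> Bin 2 (now 0.68)
  Item 0.47 -> new Bin 3
Total bins used = 3

3


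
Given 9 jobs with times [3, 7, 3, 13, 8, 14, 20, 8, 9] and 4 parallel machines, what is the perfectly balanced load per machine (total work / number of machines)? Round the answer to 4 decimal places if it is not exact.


Total processing time = 3 + 7 + 3 + 13 + 8 + 14 + 20 + 8 + 9 = 85
Number of machines = 4
Ideal balanced load = 85 / 4 = 21.25

21.25


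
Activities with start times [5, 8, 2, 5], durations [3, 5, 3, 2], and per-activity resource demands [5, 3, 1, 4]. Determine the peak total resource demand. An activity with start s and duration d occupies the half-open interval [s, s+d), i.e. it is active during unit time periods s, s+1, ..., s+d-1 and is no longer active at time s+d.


Each activity i is active on [start_i, start_i + duration_i).
Compute total resource usage per time slot:
  t=0: active resources = [], total = 0
  t=1: active resources = [], total = 0
  t=2: active resources = [1], total = 1
  t=3: active resources = [1], total = 1
  t=4: active resources = [1], total = 1
  t=5: active resources = [5, 4], total = 9
  t=6: active resources = [5, 4], total = 9
  t=7: active resources = [5], total = 5
  t=8: active resources = [3], total = 3
  t=9: active resources = [3], total = 3
  t=10: active resources = [3], total = 3
  t=11: active resources = [3], total = 3
  t=12: active resources = [3], total = 3
Peak resource demand = 9

9


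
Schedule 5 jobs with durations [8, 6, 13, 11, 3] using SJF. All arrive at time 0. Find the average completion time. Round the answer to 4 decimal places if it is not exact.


SJF order (ascending): [3, 6, 8, 11, 13]
Completion times:
  Job 1: burst=3, C=3
  Job 2: burst=6, C=9
  Job 3: burst=8, C=17
  Job 4: burst=11, C=28
  Job 5: burst=13, C=41
Average completion = 98/5 = 19.6

19.6


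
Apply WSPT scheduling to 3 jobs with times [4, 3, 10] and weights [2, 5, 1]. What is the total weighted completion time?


Compute p/w ratios and sort ascending (WSPT): [(3, 5), (4, 2), (10, 1)]
Compute weighted completion times:
  Job (p=3,w=5): C=3, w*C=5*3=15
  Job (p=4,w=2): C=7, w*C=2*7=14
  Job (p=10,w=1): C=17, w*C=1*17=17
Total weighted completion time = 46

46


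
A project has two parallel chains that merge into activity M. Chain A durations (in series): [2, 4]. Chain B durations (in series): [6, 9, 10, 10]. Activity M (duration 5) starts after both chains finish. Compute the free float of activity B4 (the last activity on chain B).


ES(B4) = sum of predecessors on chain B = 25
EF(B4) = ES + duration = 25 + 10 = 35
Successor of B4 is M. ES(M) = max(sum(A), sum(B)) = max(6, 35) = 35
Free float = ES(successor) - EF(current) = 35 - 35 = 0

0


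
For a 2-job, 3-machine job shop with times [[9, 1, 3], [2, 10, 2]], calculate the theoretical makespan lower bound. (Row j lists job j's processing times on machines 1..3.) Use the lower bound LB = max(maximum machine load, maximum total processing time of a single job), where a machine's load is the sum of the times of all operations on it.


Machine loads:
  Machine 1: 9 + 2 = 11
  Machine 2: 1 + 10 = 11
  Machine 3: 3 + 2 = 5
Max machine load = 11
Job totals:
  Job 1: 13
  Job 2: 14
Max job total = 14
Lower bound = max(11, 14) = 14

14


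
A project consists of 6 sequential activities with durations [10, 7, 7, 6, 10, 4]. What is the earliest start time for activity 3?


Activity 3 starts after activities 1 through 2 complete.
Predecessor durations: [10, 7]
ES = 10 + 7 = 17

17


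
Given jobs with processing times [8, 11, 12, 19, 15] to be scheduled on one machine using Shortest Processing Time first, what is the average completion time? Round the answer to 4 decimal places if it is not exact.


Sort jobs by processing time (SPT order): [8, 11, 12, 15, 19]
Compute completion times sequentially:
  Job 1: processing = 8, completes at 8
  Job 2: processing = 11, completes at 19
  Job 3: processing = 12, completes at 31
  Job 4: processing = 15, completes at 46
  Job 5: processing = 19, completes at 65
Sum of completion times = 169
Average completion time = 169/5 = 33.8

33.8


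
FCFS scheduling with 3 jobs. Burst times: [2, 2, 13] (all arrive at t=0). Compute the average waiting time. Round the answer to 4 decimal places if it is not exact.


FCFS order (as given): [2, 2, 13]
Waiting times:
  Job 1: wait = 0
  Job 2: wait = 2
  Job 3: wait = 4
Sum of waiting times = 6
Average waiting time = 6/3 = 2.0

2.0


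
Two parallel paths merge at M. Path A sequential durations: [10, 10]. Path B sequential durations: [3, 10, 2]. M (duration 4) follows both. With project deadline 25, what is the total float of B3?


Forward pass: ES(B3) = sum of predecessors on chain B = 13
EF = ES + duration = 13 + 2 = 15
Backward pass: LF(M) = deadline = 25; LS(M) = 25 - 4 = 21
LF(B3) = LS(M) - sum(successors on chain B) = 21 - 0 = 21
LS = LF - duration = 21 - 2 = 19
Total float = LS - ES = 19 - 13 = 6

6


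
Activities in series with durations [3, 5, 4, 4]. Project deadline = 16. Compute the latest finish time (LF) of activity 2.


LF(activity 2) = deadline - sum of successor durations
Successors: activities 3 through 4 with durations [4, 4]
Sum of successor durations = 8
LF = 16 - 8 = 8

8


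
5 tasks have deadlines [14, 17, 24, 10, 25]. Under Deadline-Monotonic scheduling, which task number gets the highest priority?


Sort tasks by relative deadline (ascending):
  Task 4: deadline = 10
  Task 1: deadline = 14
  Task 2: deadline = 17
  Task 3: deadline = 24
  Task 5: deadline = 25
Priority order (highest first): [4, 1, 2, 3, 5]
Highest priority task = 4

4


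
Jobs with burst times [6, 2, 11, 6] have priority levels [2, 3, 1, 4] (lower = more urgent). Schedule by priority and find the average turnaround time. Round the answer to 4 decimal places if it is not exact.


Sort by priority (ascending = highest first):
Order: [(1, 11), (2, 6), (3, 2), (4, 6)]
Completion times:
  Priority 1, burst=11, C=11
  Priority 2, burst=6, C=17
  Priority 3, burst=2, C=19
  Priority 4, burst=6, C=25
Average turnaround = 72/4 = 18.0

18.0


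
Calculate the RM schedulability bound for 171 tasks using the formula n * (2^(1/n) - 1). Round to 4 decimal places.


Compute 2^(1/171) = 1.0040617188
Subtract 1: 1.0040617188 - 1 = 0.0040617188
Multiply by n: 171 * 0.0040617188 = 0.6945539148
Round to 4 dp: 0.6946

0.6946


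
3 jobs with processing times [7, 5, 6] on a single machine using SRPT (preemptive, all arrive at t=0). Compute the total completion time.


Since all jobs arrive at t=0, SRPT equals SPT ordering.
SPT order: [5, 6, 7]
Completion times:
  Job 1: p=5, C=5
  Job 2: p=6, C=11
  Job 3: p=7, C=18
Total completion time = 5 + 11 + 18 = 34

34


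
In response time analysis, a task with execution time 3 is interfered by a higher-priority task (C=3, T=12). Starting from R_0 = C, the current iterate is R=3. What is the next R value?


R_next = C + ceil(R_prev / T_hp) * C_hp
ceil(3 / 12) = ceil(0.25) = 1
Interference = 1 * 3 = 3
R_next = 3 + 3 = 6

6


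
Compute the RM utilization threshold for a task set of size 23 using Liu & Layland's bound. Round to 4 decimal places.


Compute 2^(1/23) = 1.0305955448
Subtract 1: 1.0305955448 - 1 = 0.0305955448
Multiply by n: 23 * 0.0305955448 = 0.7036975304
Round to 4 dp: 0.7037

0.7037


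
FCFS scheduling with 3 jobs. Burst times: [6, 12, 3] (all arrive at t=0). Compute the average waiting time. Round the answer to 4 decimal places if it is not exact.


FCFS order (as given): [6, 12, 3]
Waiting times:
  Job 1: wait = 0
  Job 2: wait = 6
  Job 3: wait = 18
Sum of waiting times = 24
Average waiting time = 24/3 = 8.0

8.0


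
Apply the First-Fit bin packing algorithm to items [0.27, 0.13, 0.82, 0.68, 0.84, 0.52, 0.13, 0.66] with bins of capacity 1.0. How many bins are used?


Place items sequentially using First-Fit:
  Item 0.27 -> new Bin 1
  Item 0.13 -> Bin 1 (now 0.4)
  Item 0.82 -> new Bin 2
  Item 0.68 -> new Bin 3
  Item 0.84 -> new Bin 4
  Item 0.52 -> Bin 1 (now 0.92)
  Item 0.13 -> Bin 2 (now 0.95)
  Item 0.66 -> new Bin 5
Total bins used = 5

5


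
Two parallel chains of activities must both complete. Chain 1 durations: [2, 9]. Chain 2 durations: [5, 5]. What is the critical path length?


Path A total = 2 + 9 = 11
Path B total = 5 + 5 = 10
Critical path = longest path = max(11, 10) = 11

11


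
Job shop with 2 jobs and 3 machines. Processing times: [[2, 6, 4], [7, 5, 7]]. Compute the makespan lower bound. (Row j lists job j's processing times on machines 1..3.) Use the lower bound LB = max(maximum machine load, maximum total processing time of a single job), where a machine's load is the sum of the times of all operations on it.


Machine loads:
  Machine 1: 2 + 7 = 9
  Machine 2: 6 + 5 = 11
  Machine 3: 4 + 7 = 11
Max machine load = 11
Job totals:
  Job 1: 12
  Job 2: 19
Max job total = 19
Lower bound = max(11, 19) = 19

19


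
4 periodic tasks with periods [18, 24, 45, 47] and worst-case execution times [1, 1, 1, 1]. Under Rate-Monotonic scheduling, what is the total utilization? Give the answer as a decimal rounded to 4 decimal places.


Compute individual utilizations (exact fractions):
  Task 1: C/T = 1/18 (approx. 0.0556)
  Task 2: C/T = 1/24 (approx. 0.0417)
  Task 3: C/T = 1/45 (approx. 0.0222)
  Task 4: C/T = 1/47 (approx. 0.0213)
Total utilization U = 1/18 + 1/24 + 1/45 + 1/47 = 2381/16920
Rounded to 4 decimal places: U = 0.1407
RM (Liu & Layland) bound for 4 tasks = 0.756828; compare with U = 2381/16920 (approx. 0.140721)
U <= bound, so schedulable by RM sufficient condition.

0.1407


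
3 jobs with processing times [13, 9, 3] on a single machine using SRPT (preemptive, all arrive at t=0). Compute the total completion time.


Since all jobs arrive at t=0, SRPT equals SPT ordering.
SPT order: [3, 9, 13]
Completion times:
  Job 1: p=3, C=3
  Job 2: p=9, C=12
  Job 3: p=13, C=25
Total completion time = 3 + 12 + 25 = 40

40


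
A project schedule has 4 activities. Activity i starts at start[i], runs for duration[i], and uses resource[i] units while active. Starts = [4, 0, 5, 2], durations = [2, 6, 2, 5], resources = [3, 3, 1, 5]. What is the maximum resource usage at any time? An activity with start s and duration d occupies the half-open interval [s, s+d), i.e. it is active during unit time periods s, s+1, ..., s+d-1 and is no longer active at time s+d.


Each activity i is active on [start_i, start_i + duration_i).
Compute total resource usage per time slot:
  t=0: active resources = [3], total = 3
  t=1: active resources = [3], total = 3
  t=2: active resources = [3, 5], total = 8
  t=3: active resources = [3, 5], total = 8
  t=4: active resources = [3, 3, 5], total = 11
  t=5: active resources = [3, 3, 1, 5], total = 12
  t=6: active resources = [1, 5], total = 6
Peak resource demand = 12

12


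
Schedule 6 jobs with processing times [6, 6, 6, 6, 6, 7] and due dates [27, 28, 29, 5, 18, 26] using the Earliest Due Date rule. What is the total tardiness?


Sort by due date (EDD order): [(6, 5), (6, 18), (7, 26), (6, 27), (6, 28), (6, 29)]
Compute completion times and tardiness:
  Job 1: p=6, d=5, C=6, tardiness=max(0,6-5)=1
  Job 2: p=6, d=18, C=12, tardiness=max(0,12-18)=0
  Job 3: p=7, d=26, C=19, tardiness=max(0,19-26)=0
  Job 4: p=6, d=27, C=25, tardiness=max(0,25-27)=0
  Job 5: p=6, d=28, C=31, tardiness=max(0,31-28)=3
  Job 6: p=6, d=29, C=37, tardiness=max(0,37-29)=8
Total tardiness = 12

12


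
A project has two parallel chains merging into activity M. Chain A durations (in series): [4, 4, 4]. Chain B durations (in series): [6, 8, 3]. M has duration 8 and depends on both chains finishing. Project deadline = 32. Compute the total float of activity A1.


Forward pass: ES(A1) = sum of predecessors on chain A = 0
EF = ES + duration = 0 + 4 = 4
Backward pass: LF(M) = deadline = 32; LS(M) = 32 - 8 = 24
LF(A1) = LS(M) - sum(successors on chain A) = 24 - 8 = 16
LS = LF - duration = 16 - 4 = 12
Total float = LS - ES = 12 - 0 = 12

12


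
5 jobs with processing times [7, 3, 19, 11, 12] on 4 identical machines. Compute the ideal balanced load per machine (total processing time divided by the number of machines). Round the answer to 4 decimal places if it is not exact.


Total processing time = 7 + 3 + 19 + 11 + 12 = 52
Number of machines = 4
Ideal balanced load = 52 / 4 = 13.0

13.0


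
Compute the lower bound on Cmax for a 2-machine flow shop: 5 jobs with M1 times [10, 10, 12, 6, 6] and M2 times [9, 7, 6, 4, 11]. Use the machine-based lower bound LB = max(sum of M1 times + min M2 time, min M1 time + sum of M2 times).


LB1 = sum(M1 times) + min(M2 times) = 44 + 4 = 48
LB2 = min(M1 times) + sum(M2 times) = 6 + 37 = 43
Lower bound = max(LB1, LB2) = max(48, 43) = 48

48


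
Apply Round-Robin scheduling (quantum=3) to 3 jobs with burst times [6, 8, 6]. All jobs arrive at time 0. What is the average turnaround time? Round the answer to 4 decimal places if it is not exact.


Time quantum = 3
Execution trace:
  J1 runs 3 units, time = 3
  J2 runs 3 units, time = 6
  J3 runs 3 units, time = 9
  J1 runs 3 units, time = 12
  J2 runs 3 units, time = 15
  J3 runs 3 units, time = 18
  J2 runs 2 units, time = 20
Finish times: [12, 20, 18]
Average turnaround = 50/3 = 16.6667

16.6667
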